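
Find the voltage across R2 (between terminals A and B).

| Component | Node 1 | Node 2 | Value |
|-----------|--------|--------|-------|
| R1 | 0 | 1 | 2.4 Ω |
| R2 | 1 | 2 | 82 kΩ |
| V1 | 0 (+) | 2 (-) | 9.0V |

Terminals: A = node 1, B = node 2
R1 and R2 are in series across V1 (node 0 → node 1 → node 2), and the output A–B is taken across R2, so this is a voltage divider.
Series current: I = V1/(R1 + R2) = 9/(2.4 + 82000) = 9/82000 = 0.0001098 A
V_R2 = I × R2 = V1 × R2/(R1 + R2) = 9 × 82000/82000 = 9 V

Final answer: 9 V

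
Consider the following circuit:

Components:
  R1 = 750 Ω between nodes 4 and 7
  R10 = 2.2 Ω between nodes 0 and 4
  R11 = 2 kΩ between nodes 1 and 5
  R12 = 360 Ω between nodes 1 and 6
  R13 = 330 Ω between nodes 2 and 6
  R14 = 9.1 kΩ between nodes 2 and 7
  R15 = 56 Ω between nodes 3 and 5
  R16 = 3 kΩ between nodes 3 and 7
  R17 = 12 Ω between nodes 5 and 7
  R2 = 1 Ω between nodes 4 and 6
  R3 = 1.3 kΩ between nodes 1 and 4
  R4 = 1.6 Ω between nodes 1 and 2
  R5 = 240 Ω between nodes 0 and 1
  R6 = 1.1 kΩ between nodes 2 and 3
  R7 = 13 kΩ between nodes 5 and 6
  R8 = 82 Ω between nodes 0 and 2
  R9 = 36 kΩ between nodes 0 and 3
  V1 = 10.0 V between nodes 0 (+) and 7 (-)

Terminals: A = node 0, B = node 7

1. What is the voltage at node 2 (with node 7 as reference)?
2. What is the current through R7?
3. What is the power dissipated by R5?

Nodal analysis, taking node 7 as the 0 V reference.
Source V1 fixes V_0 = 10 V.
KCL at each unknown node (sum of currents leaving = 0; resistances in Ω):
  Node 1: (V_1 - V_4)/1300 + (V_1 - V_2)/1.6 + (V_1 - 10)/240 + (V_1 - V_5)/2000 + (V_1 - V_6)/360 = 0
  Node 2: (V_2 - V_1)/1.6 + (V_2 - V_3)/1100 + (V_2 - 10)/82 + (V_2 - V_6)/330 + (V_2 - 0)/9100 = 0
  Node 3: (V_3 - V_2)/1100 + (V_3 - 10)/36000 + (V_3 - V_5)/56 + (V_3 - 0)/3000 = 0
  Node 4: (V_4 - 0)/750 + (V_4 - V_6)/1 + (V_4 - V_1)/1300 + (V_4 - 10)/2.2 = 0
  Node 5: (V_5 - V_6)/13000 + (V_5 - V_1)/2000 + (V_5 - V_3)/56 + (V_5 - 0)/12 = 0
  Node 6: (V_6 - V_4)/1 + (V_6 - V_5)/13000 + (V_6 - V_1)/360 + (V_6 - V_2)/330 = 0
Collecting terms (coefficients in siemens):
  0.6332·V_1 - 0.625·V_2 - 0.0007692·V_4 - 0.0005·V_5 - 0.002778·V_6 = 0.04167
  0.6412·V_2 - 0.625·V_1 - 0.0009091·V_3 - 0.00303·V_6 = 0.122
  0.01913·V_3 - 0.0009091·V_2 - 0.01786·V_5 = 0.0002778
  1.457·V_4 - 0.0007692·V_1 - 1·V_6 = 4.545
  0.1018·V_5 - 0.0005·V_1 - 0.01786·V_3 - 0.00007692·V_6 = 0
  1.006·V_6 - 0.002778·V_1 - 0.00303·V_2 - 1·V_4 - 0.00007692·V_5 = 0
Solving these 6 simultaneous equations (Gaussian elimination) gives:
  V_1 = 9.393 V, V_2 = 9.394 V, V_3 = 0.6112 V, V_4 = 9.961 V
  V_5 = 0.1609 V, V_6 = 9.957 V
Part 1:
  Read off the nodal solution: V_2 = 9.394 V
Part 2:
  I_R7 = (V_5 - V_6)/R7 = (0.1609 - 9.957)/13000 = -0.0007535 A
  Magnitude: I_R7 = 0.0007535 A
Part 3:
  I_R5 = (V_0 - V_1)/R5 = (10 - 9.393)/240 = 0.002527 A
  P_R5 = I_R5² × R5 = (0.002527)² × 240 = 0.001533 W

Final answers:
1. V_2 = 9.394 V
2. I_R7 = 0.0007535 A
3. P_R5 = 0.001533 W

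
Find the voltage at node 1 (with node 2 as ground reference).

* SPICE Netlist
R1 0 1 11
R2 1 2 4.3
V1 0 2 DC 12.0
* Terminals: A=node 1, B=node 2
Nodal analysis, taking node 2 as the 0 V reference.
Source V1 fixes V_0 = 12 V.
KCL at each unknown node (sum of currents leaving = 0; resistances in Ω):
  Node 1: (V_1 - 12)/11 + (V_1 - 0)/4.3 = 0
Collecting terms: 0.3235 × V_1 = 1.091  =>  V_1 = 3.373 V
The requested potential is V_1 = 3.373 V.

Final answer: V_1 = 3.373 V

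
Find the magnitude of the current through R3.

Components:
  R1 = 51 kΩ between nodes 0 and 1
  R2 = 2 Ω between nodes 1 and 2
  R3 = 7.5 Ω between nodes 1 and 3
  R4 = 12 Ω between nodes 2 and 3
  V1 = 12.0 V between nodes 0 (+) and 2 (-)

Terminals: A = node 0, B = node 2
Nodal analysis, taking node 2 as the 0 V reference.
Source V1 fixes V_0 = 12 V.
KCL at each unknown node (sum of currents leaving = 0; resistances in Ω):
  Node 1: (V_1 - 12)/51000 + (V_1 - 0)/2 + (V_1 - V_3)/7.5 = 0
  Node 3: (V_3 - V_1)/7.5 + (V_3 - 0)/12 = 0
Collecting terms (coefficients in siemens):
  0.6334·V_1 - 0.1333·V_3 = 0.0002353
  0.2167·V_3 - 0.1333·V_1 = 0
Determinant D = (0.6334)(0.2167) - (-0.1333)(-0.1333) = 0.1194
V_1 = [(0.0002353)(0.2167) - (-0.1333)(0)]/D = 0.0004268 V
V_3 = [(0.6334)(0) - (0.0002353)(-0.1333)]/D = 0.0002626 V
I_R3 = (V_1 - V_3)/R3 = (0.0004268 - 0.0002626)/7.5 = 0.00002189 A
|I_R3| = 0.00002189 A

Final answer: |I_R3| = 2.189e-05 A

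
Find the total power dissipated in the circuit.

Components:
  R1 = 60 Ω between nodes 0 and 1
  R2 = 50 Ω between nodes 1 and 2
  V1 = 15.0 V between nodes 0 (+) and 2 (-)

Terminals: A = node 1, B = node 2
Nodal analysis, taking node 2 as the 0 V reference.
Source V1 fixes V_0 = 15 V.
KCL at each unknown node (sum of currents leaving = 0; resistances in Ω):
  Node 1: (V_1 - 15)/60 + (V_1 - 0)/50 = 0
Collecting terms: 0.03667 × V_1 = 0.25  =>  V_1 = 6.818 V
Power in each resistor, P = (ΔV)²/R:
  P_R1 = (15 - 6.818)²/60 = 1.116 W
  P_R2 = (6.818 - 0)²/50 = 0.9298 W
P_total = P_R1 + P_R2 = 2.045 W

Final answer: 2.045 W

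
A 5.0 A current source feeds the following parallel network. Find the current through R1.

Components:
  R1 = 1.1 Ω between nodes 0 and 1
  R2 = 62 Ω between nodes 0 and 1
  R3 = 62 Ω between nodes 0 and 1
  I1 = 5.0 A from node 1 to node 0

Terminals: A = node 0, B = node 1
All resistors sit directly between nodes 0 and 1, so they are in parallel and share one voltage V; the full source current 5 A splits among them.
1/R_par = 1/1.1 + 1/62 + 1/62 = 0.9413 S  =>  R_par = 1.062 Ω
V = I × R_par = 5 × 1.062 = 5.312 V
I_R1 = V/R1 = 5.312/1.1 = 4.829 A

Final answer: 4.829 A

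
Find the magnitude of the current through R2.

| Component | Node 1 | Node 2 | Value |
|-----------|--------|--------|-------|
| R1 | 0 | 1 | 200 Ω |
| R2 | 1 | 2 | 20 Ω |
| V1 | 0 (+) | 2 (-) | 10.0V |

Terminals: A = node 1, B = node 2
Nodal analysis, taking node 2 as the 0 V reference.
Source V1 fixes V_0 = 10 V.
KCL at each unknown node (sum of currents leaving = 0; resistances in Ω):
  Node 1: (V_1 - 10)/200 + (V_1 - 0)/20 = 0
Collecting terms: 0.055 × V_1 = 0.05  =>  V_1 = 0.9091 V
I_R2 = (V_1 - V_2)/R2 = (0.9091 - 0)/20 = 0.04545 A
|I_R2| = 0.04545 A

Final answer: |I_R2| = 0.04545 A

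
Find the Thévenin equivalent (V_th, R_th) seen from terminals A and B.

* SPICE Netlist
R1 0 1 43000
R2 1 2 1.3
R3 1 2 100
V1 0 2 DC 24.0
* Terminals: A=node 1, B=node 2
Step 1 — V_th is the open-circuit voltage V_A - V_B (nothing connected across the terminals).
Nodal analysis, taking node 2 as the 0 V reference.
Source V1 fixes V_0 = 24 V.
KCL at each unknown node (sum of currents leaving = 0; resistances in Ω):
  Node 1: (V_1 - 24)/43000 + (V_1 - 0)/1.3 + (V_1 - 0)/100 = 0
Collecting terms: 0.7793 × V_1 = 0.0005581  =>  V_1 = 0.0007162 V
V_th = V_1 - V_2 = 0.0007162 - 0 = 0.0007162 V
Step 2 — R_th: zero the source — replace V1 by a short circuit (node 2 merges into node 0) — and find the resistance seen between A (node 1) and B (node 0).
Reduce the network between node 1 (A) and node 0 (B) by series/parallel combination:
  Rp1 = R1 ‖ R2 ‖ R3 (parallel, all between nodes 0 and 1) = 1/(1/43000 + 1/1.3 + 1/100) = 1.283 Ω
R_th = 1.283 Ω

Final answer: V_th = 0.0007162 V, R_th = 1.283 Ω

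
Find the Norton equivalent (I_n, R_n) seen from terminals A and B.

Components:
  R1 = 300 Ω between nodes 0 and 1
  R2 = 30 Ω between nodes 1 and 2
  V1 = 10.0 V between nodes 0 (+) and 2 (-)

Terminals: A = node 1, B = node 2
Find the Thévenin equivalent first; then I_n = V_th/R_th and R_n = R_th.
Step 1 — V_th is the open-circuit voltage V_A - V_B (nothing connected across the terminals).
Nodal analysis, taking node 2 as the 0 V reference.
Source V1 fixes V_0 = 10 V.
KCL at each unknown node (sum of currents leaving = 0; resistances in Ω):
  Node 1: (V_1 - 10)/300 + (V_1 - 0)/30 = 0
Collecting terms: 0.03667 × V_1 = 0.03333  =>  V_1 = 0.9091 V
V_th = V_1 - V_2 = 0.9091 - 0 = 0.9091 V
Step 2 — R_th: zero the source — replace V1 by a short circuit (node 2 merges into node 0) — and find the resistance seen between A (node 1) and B (node 0).
Reduce the network between node 1 (A) and node 0 (B) by series/parallel combination:
  Rp1 = R1 ‖ R2 (parallel, both between nodes 0 and 1) = 1/(1/300 + 1/30) = 27.27 Ω
R_th = 27.27 Ω
I_n = V_th/R_th = 0.9091/27.27 = 0.03333 A, and R_n = R_th = 27.27 Ω

Final answer: I_n = 0.03333 A, R_n = 27.27 Ω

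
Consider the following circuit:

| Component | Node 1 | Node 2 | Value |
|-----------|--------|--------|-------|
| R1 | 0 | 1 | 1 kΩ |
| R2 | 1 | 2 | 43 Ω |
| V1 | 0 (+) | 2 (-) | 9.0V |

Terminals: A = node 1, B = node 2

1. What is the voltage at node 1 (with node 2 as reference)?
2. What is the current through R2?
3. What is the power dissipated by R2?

Nodal analysis, taking node 2 as the 0 V reference.
Source V1 fixes V_0 = 9 V.
KCL at each unknown node (sum of currents leaving = 0; resistances in Ω):
  Node 1: (V_1 - 9)/1000 + (V_1 - 0)/43 = 0
Collecting terms: 0.02426 × V_1 = 0.009  =>  V_1 = 0.371 V
Part 1:
  Read off the nodal solution: V_1 = 0.371 V
Part 2:
  I_R2 = (V_1 - V_2)/R2 = (0.371 - 0)/43 = 0.008629 A
  Magnitude: I_R2 = 0.008629 A
Part 3:
  I_R2 = (V_1 - V_2)/R2 = (0.371 - 0)/43 = 0.008629 A
  P_R2 = I_R2² × R2 = (0.008629)² × 43 = 0.003202 W

Final answers:
1. V_1 = 0.371 V
2. I_R2 = 0.008629 A
3. P_R2 = 0.003202 W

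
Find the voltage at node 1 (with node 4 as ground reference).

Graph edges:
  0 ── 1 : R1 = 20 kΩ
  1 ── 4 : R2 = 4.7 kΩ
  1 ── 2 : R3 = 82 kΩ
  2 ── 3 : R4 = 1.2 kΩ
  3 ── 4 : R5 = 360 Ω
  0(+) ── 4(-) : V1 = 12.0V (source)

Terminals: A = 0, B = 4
Nodal analysis, taking node 4 as the 0 V reference.
Source V1 fixes V_0 = 12 V.
KCL at each unknown node (sum of currents leaving = 0; resistances in Ω):
  Node 1: (V_1 - 12)/20000 + (V_1 - 0)/4700 + (V_1 - V_2)/82000 = 0
  Node 2: (V_2 - V_1)/82000 + (V_2 - V_3)/1200 = 0
  Node 3: (V_3 - V_2)/1200 + (V_3 - 0)/360 = 0
Collecting terms (coefficients in siemens):
  0.000275·V_1 - 0.0000122·V_2 = 0.0006
  0.0008455·V_2 - 0.0000122·V_1 - 0.0008333·V_3 = 0
  0.003611·V_3 - 0.0008333·V_2 = 0
Solving these 3 simultaneous equations (Gaussian elimination) gives:
  V_1 = 2.184 V, V_2 = 0.04077 V, V_3 = 0.009409 V
The requested potential is V_1 = 2.184 V.

Final answer: V_1 = 2.184 V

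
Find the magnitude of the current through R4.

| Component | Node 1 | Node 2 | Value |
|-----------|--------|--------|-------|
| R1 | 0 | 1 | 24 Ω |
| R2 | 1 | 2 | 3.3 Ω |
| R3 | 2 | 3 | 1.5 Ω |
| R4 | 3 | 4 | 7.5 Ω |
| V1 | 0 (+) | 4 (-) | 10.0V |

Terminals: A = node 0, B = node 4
Nodal analysis, taking node 4 as the 0 V reference.
Source V1 fixes V_0 = 10 V.
KCL at each unknown node (sum of currents leaving = 0; resistances in Ω):
  Node 1: (V_1 - 10)/24 + (V_1 - V_2)/3.3 = 0
  Node 2: (V_2 - V_1)/3.3 + (V_2 - V_3)/1.5 = 0
  Node 3: (V_3 - V_2)/1.5 + (V_3 - 0)/7.5 = 0
Collecting terms (coefficients in siemens):
  0.3447·V_1 - 0.303·V_2 = 0.4167
  0.9697·V_2 - 0.303·V_1 - 0.6667·V_3 = 0
  0.8·V_3 - 0.6667·V_2 = 0
Solving these 3 simultaneous equations (Gaussian elimination) gives:
  V_1 = 3.388 V, V_2 = 2.479 V, V_3 = 2.066 V
I_R4 = (V_3 - V_4)/R4 = (2.066 - 0)/7.5 = 0.2755 A
|I_R4| = 0.2755 A

Final answer: |I_R4| = 0.2755 A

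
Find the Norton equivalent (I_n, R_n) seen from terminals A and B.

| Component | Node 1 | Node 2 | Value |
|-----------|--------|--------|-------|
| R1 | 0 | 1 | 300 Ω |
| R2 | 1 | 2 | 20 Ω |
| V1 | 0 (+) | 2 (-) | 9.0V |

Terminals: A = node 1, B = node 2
Find the Thévenin equivalent first; then I_n = V_th/R_th and R_n = R_th.
Step 1 — V_th is the open-circuit voltage V_A - V_B (nothing connected across the terminals).
Nodal analysis, taking node 2 as the 0 V reference.
Source V1 fixes V_0 = 9 V.
KCL at each unknown node (sum of currents leaving = 0; resistances in Ω):
  Node 1: (V_1 - 9)/300 + (V_1 - 0)/20 = 0
Collecting terms: 0.05333 × V_1 = 0.03  =>  V_1 = 0.5625 V
V_th = V_1 - V_2 = 0.5625 - 0 = 0.5625 V
Step 2 — R_th: zero the source — replace V1 by a short circuit (node 2 merges into node 0) — and find the resistance seen between A (node 1) and B (node 0).
Reduce the network between node 1 (A) and node 0 (B) by series/parallel combination:
  Rp1 = R1 ‖ R2 (parallel, both between nodes 0 and 1) = 1/(1/300 + 1/20) = 18.75 Ω
R_th = 18.75 Ω
I_n = V_th/R_th = 0.5625/18.75 = 0.03 A, and R_n = R_th = 18.75 Ω

Final answer: I_n = 0.03 A, R_n = 18.75 Ω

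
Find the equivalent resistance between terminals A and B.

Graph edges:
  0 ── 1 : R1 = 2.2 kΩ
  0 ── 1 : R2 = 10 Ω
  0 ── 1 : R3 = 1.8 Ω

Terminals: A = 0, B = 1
Reduce the network between node 0 (A) and node 1 (B) by series/parallel combination:
  Rp1 = R1 ‖ R2 ‖ R3 (parallel, all between nodes 0 and 1) = 1/(1/2200 + 1/10 + 1/1.8) = 1.524 Ω
R_eq = 1.524 Ω

Final answer: 1.524 Ω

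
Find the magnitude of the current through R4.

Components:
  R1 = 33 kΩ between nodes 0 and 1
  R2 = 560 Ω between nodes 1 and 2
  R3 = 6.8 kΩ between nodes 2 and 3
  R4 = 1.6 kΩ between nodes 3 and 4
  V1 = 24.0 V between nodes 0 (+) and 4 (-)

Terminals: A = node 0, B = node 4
Nodal analysis, taking node 4 as the 0 V reference.
Source V1 fixes V_0 = 24 V.
KCL at each unknown node (sum of currents leaving = 0; resistances in Ω):
  Node 1: (V_1 - 24)/33000 + (V_1 - V_2)/560 = 0
  Node 2: (V_2 - V_1)/560 + (V_2 - V_3)/6800 = 0
  Node 3: (V_3 - V_2)/6800 + (V_3 - 0)/1600 = 0
Collecting terms (coefficients in siemens):
  0.001816·V_1 - 0.001786·V_2 = 0.0007273
  0.001933·V_2 - 0.001786·V_1 - 0.0001471·V_3 = 0
  0.0007721·V_3 - 0.0001471·V_2 = 0
Solving these 3 simultaneous equations (Gaussian elimination) gives:
  V_1 = 5.125 V, V_2 = 4.805 V, V_3 = 0.9152 V
I_R4 = (V_3 - V_4)/R4 = (0.9152 - 0)/1600 = 0.000572 A
|I_R4| = 0.000572 A

Final answer: |I_R4| = 0.000572 A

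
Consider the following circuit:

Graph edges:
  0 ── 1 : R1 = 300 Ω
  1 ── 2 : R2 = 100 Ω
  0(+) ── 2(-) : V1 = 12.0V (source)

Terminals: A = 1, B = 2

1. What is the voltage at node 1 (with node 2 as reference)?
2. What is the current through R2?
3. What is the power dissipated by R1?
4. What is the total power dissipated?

Nodal analysis, taking node 2 as the 0 V reference.
Source V1 fixes V_0 = 12 V.
KCL at each unknown node (sum of currents leaving = 0; resistances in Ω):
  Node 1: (V_1 - 12)/300 + (V_1 - 0)/100 = 0
Collecting terms: 0.01333 × V_1 = 0.04  =>  V_1 = 3 V
Part 1:
  Read off the nodal solution: V_1 = 3 V
Part 2:
  I_R2 = (V_1 - V_2)/R2 = (3 - 0)/100 = 0.03 A
  Magnitude: I_R2 = 0.03 A
Part 3:
  I_R1 = (V_0 - V_1)/R1 = (12 - 3)/300 = 0.03 A
  P_R1 = I_R1² × R1 = (0.03)² × 300 = 0.27 W
Part 4:
  Power in each resistor, P = (ΔV)²/R:
    P_R1 = (12 - 3)²/300 = 0.27 W
    P_R2 = (3 - 0)²/100 = 0.09 W
  P_total = P_R1 + P_R2 = 0.36 W

Final answers:
1. V_1 = 3 V
2. I_R2 = 0.03 A
3. P_R1 = 0.27 W
4. P_total = 0.36 W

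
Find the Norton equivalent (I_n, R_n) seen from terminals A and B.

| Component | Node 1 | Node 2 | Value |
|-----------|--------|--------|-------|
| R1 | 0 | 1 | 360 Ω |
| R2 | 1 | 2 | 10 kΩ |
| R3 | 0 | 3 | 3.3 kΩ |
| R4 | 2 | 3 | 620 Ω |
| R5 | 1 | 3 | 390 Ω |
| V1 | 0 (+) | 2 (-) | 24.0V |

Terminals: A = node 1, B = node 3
Find the Thévenin equivalent first; then I_n = V_th/R_th and R_n = R_th.
Step 1 — V_th is the open-circuit voltage V_A - V_B (nothing connected across the terminals).
Nodal analysis, taking node 2 as the 0 V reference.
Source V1 fixes V_0 = 24 V.
KCL at each unknown node (sum of currents leaving = 0; resistances in Ω):
  Node 1: (V_1 - 24)/360 + (V_1 - 0)/10000 + (V_1 - V_3)/390 = 0
  Node 3: (V_3 - 24)/3300 + (V_3 - 0)/620 + (V_3 - V_1)/390 = 0
Collecting terms (coefficients in siemens):
  0.005442·V_1 - 0.002564·V_3 = 0.06667
  0.00448·V_3 - 0.002564·V_1 = 0.007273
Determinant D = (0.005442)(0.00448) - (-0.002564)(-0.002564) = 0.00001781
V_1 = [(0.06667)(0.00448) - (-0.002564)(0.007273)]/D = 17.82 V
V_3 = [(0.005442)(0.007273) - (0.06667)(-0.002564)]/D = 11.82 V
V_th = V_1 - V_3 = 17.82 - 11.82 = 5.998 V
Step 2 — R_th: zero the source — replace V1 by a short circuit (node 2 merges into node 0) — and find the resistance seen between A (node 1) and B (node 3).
Reduce the network between node 1 (A) and node 3 (B) by series/parallel combination:
  Rp1 = R1 ‖ R2 (parallel, both between nodes 0 and 1) = 1/(1/360 + 1/10000) = 347.5 Ω
  Rp2 = R3 ‖ R4 (parallel, both between nodes 0 and 3) = 1/(1/3300 + 1/620) = 521.9 Ω
  Rs1 = Rp1 + Rp2 (series, joined only at node 0) = 347.5 + 521.9 = 869.4 Ω
  Rp3 = R5 ‖ Rs1 (parallel, both between nodes 1 and 3) = 1/(1/390 + 1/869.4) = 269.2 Ω
R_th = 269.2 Ω
I_n = V_th/R_th = 5.998/269.2 = 0.02228 A, and R_n = R_th = 269.2 Ω

Final answer: I_n = 0.02228 A, R_n = 269.2 Ω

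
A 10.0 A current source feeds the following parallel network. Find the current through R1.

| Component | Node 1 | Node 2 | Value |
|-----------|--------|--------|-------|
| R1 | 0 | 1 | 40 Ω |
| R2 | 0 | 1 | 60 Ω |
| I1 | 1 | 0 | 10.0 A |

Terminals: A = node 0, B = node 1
All resistors sit directly between nodes 0 and 1, so they are in parallel and share one voltage V; the full source current 10 A splits among them.
1/R_par = 1/40 + 1/60 = 0.04167 S  =>  R_par = 24 Ω
V = I × R_par = 10 × 24 = 240 V
I_R1 = V/R1 = 240/40 = 6 A

Final answer: 6 A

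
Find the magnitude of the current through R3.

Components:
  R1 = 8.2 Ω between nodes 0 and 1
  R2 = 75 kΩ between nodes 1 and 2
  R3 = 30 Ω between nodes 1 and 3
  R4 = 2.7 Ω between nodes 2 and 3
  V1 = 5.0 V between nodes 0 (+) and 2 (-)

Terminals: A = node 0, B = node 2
Nodal analysis, taking node 2 as the 0 V reference.
Source V1 fixes V_0 = 5 V.
KCL at each unknown node (sum of currents leaving = 0; resistances in Ω):
  Node 1: (V_1 - 5)/8.2 + (V_1 - 0)/75000 + (V_1 - V_3)/30 = 0
  Node 3: (V_3 - V_1)/30 + (V_3 - 0)/2.7 = 0
Collecting terms (coefficients in siemens):
  0.1553·V_1 - 0.03333·V_3 = 0.6098
  0.4037·V_3 - 0.03333·V_1 = 0
Determinant D = (0.1553)(0.4037) - (-0.03333)(-0.03333) = 0.06158
V_1 = [(0.6098)(0.4037) - (-0.03333)(0)]/D = 3.997 V
V_3 = [(0.1553)(0) - (0.6098)(-0.03333)]/D = 0.33 V
I_R3 = (V_1 - V_3)/R3 = (3.997 - 0.33)/30 = 0.1222 A
|I_R3| = 0.1222 A

Final answer: |I_R3| = 0.1222 A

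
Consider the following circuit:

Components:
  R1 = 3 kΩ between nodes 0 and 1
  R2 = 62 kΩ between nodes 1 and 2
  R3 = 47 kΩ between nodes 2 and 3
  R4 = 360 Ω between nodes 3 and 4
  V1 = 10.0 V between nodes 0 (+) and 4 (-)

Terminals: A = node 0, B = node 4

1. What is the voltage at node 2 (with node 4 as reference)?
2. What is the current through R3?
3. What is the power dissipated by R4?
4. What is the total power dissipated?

Nodal analysis, taking node 4 as the 0 V reference.
Source V1 fixes V_0 = 10 V.
KCL at each unknown node (sum of currents leaving = 0; resistances in Ω):
  Node 1: (V_1 - 10)/3000 + (V_1 - V_2)/62000 = 0
  Node 2: (V_2 - V_1)/62000 + (V_2 - V_3)/47000 = 0
  Node 3: (V_3 - V_2)/47000 + (V_3 - 0)/360 = 0
Collecting terms (coefficients in siemens):
  0.0003495·V_1 - 0.00001613·V_2 = 0.003333
  0.00003741·V_2 - 0.00001613·V_1 - 0.00002128·V_3 = 0
  0.002799·V_3 - 0.00002128·V_2 = 0
Solving these 3 simultaneous equations (Gaussian elimination) gives:
  V_1 = 9.733 V, V_2 = 4.215 V, V_3 = 0.03204 V
Part 1:
  Read off the nodal solution: V_2 = 4.215 V
Part 2:
  I_R3 = (V_2 - V_3)/R3 = (4.215 - 0.03204)/47000 = 0.000089 A
  Magnitude: I_R3 = 0.000089 A
Part 3:
  I_R4 = (V_3 - V_4)/R4 = (0.03204 - 0)/360 = 0.000089 A
  P_R4 = I_R4² × R4 = (0.000089)² × 360 = 0.000002852 W
Part 4:
  Power in each resistor, P = (ΔV)²/R:
    P_R1 = (10 - 9.733)²/3000 = 0.00002376 W
    P_R2 = (9.733 - 4.215)²/62000 = 0.0004911 W
    P_R3 = (4.215 - 0.03204)²/47000 = 0.0003723 W
    P_R4 = (0.03204 - 0)²/360 = 0.000002852 W
  P_total = P_R1 + P_R2 + P_R3 + P_R4 = 0.00089 W

Final answers:
1. V_2 = 4.215 V
2. I_R3 = 8.9e-05 A
3. P_R4 = 2.852e-06 W
4. P_total = 0.00089 W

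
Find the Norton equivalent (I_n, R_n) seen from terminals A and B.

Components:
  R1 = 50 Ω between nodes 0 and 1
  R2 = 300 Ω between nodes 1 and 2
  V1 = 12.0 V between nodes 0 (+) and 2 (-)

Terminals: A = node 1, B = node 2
Find the Thévenin equivalent first; then I_n = V_th/R_th and R_n = R_th.
Step 1 — V_th is the open-circuit voltage V_A - V_B (nothing connected across the terminals).
Nodal analysis, taking node 2 as the 0 V reference.
Source V1 fixes V_0 = 12 V.
KCL at each unknown node (sum of currents leaving = 0; resistances in Ω):
  Node 1: (V_1 - 12)/50 + (V_1 - 0)/300 = 0
Collecting terms: 0.02333 × V_1 = 0.24  =>  V_1 = 10.29 V
V_th = V_1 - V_2 = 10.29 - 0 = 10.29 V
Step 2 — R_th: zero the source — replace V1 by a short circuit (node 2 merges into node 0) — and find the resistance seen between A (node 1) and B (node 0).
Reduce the network between node 1 (A) and node 0 (B) by series/parallel combination:
  Rp1 = R1 ‖ R2 (parallel, both between nodes 0 and 1) = 1/(1/50 + 1/300) = 42.86 Ω
R_th = 42.86 Ω
I_n = V_th/R_th = 10.29/42.86 = 0.24 A, and R_n = R_th = 42.86 Ω

Final answer: I_n = 0.24 A, R_n = 42.86 Ω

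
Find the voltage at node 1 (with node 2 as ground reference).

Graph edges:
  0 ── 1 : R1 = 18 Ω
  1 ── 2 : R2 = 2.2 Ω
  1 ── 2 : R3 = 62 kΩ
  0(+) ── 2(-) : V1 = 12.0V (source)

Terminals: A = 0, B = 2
Nodal analysis, taking node 2 as the 0 V reference.
Source V1 fixes V_0 = 12 V.
KCL at each unknown node (sum of currents leaving = 0; resistances in Ω):
  Node 1: (V_1 - 12)/18 + (V_1 - 0)/2.2 + (V_1 - 0)/62000 = 0
Collecting terms: 0.5101 × V_1 = 0.6667  =>  V_1 = 1.307 V
The requested potential is V_1 = 1.307 V.

Final answer: V_1 = 1.307 V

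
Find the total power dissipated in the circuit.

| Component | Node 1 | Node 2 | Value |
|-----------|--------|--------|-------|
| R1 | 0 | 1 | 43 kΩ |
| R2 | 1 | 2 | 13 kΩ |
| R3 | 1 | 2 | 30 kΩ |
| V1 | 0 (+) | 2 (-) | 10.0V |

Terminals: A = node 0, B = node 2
Nodal analysis, taking node 2 as the 0 V reference.
Source V1 fixes V_0 = 10 V.
KCL at each unknown node (sum of currents leaving = 0; resistances in Ω):
  Node 1: (V_1 - 10)/43000 + (V_1 - 0)/13000 + (V_1 - 0)/30000 = 0
Collecting terms: 0.0001335 × V_1 = 0.0002326  =>  V_1 = 1.742 V
Power in each resistor, P = (ΔV)²/R:
  P_R1 = (10 - 1.742)²/43000 = 0.001586 W
  P_R2 = (1.742 - 0)²/13000 = 0.0002334 W
  P_R3 = (1.742 - 0)²/30000 = 0.0001011 W
P_total = P_R1 + P_R2 + P_R3 = 0.001921 W

Final answer: 0.001921 W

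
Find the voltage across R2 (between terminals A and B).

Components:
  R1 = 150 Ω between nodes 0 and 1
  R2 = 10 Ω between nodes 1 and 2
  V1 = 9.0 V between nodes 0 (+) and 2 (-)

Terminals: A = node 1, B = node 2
R1 and R2 are in series across V1 (node 0 → node 1 → node 2), and the output A–B is taken across R2, so this is a voltage divider.
Series current: I = V1/(R1 + R2) = 9/(150 + 10) = 9/160 = 0.05625 A
V_R2 = I × R2 = V1 × R2/(R1 + R2) = 9 × 10/160 = 0.5625 V

Final answer: 0.5625 V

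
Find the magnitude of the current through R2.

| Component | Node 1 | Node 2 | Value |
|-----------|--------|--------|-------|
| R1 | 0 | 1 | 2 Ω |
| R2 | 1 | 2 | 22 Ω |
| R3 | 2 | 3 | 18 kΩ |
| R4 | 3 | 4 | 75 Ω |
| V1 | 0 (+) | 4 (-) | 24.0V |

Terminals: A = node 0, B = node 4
Nodal analysis, taking node 4 as the 0 V reference.
Source V1 fixes V_0 = 24 V.
KCL at each unknown node (sum of currents leaving = 0; resistances in Ω):
  Node 1: (V_1 - 24)/2 + (V_1 - V_2)/22 = 0
  Node 2: (V_2 - V_1)/22 + (V_2 - V_3)/18000 = 0
  Node 3: (V_3 - V_2)/18000 + (V_3 - 0)/75 = 0
Collecting terms (coefficients in siemens):
  0.5455·V_1 - 0.04545·V_2 = 12
  0.04551·V_2 - 0.04545·V_1 - 0.00005556·V_3 = 0
  0.01339·V_3 - 0.00005556·V_2 = 0
Solving these 3 simultaneous equations (Gaussian elimination) gives:
  V_1 = 24 V, V_2 = 23.97 V, V_3 = 0.09945 V
I_R2 = (V_1 - V_2)/R2 = (24 - 23.97)/22 = 0.001326 A
|I_R2| = 0.001326 A

Final answer: |I_R2| = 0.001326 A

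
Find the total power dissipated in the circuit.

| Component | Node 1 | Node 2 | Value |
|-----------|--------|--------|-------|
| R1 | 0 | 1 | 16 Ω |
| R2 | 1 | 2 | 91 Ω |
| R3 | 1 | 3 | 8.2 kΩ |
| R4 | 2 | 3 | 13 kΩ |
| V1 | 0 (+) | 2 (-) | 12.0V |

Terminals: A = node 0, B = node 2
Nodal analysis, taking node 2 as the 0 V reference.
Source V1 fixes V_0 = 12 V.
KCL at each unknown node (sum of currents leaving = 0; resistances in Ω):
  Node 1: (V_1 - 12)/16 + (V_1 - 0)/91 + (V_1 - V_3)/8200 = 0
  Node 3: (V_3 - V_1)/8200 + (V_3 - 0)/13000 = 0
Collecting terms (coefficients in siemens):
  0.07361·V_1 - 0.000122·V_3 = 0.75
  0.0001989·V_3 - 0.000122·V_1 = 0
Determinant D = (0.07361)(0.0001989) - (-0.000122)(-0.000122) = 0.00001462
V_1 = [(0.75)(0.0001989) - (-0.000122)(0)]/D = 10.2 V
V_3 = [(0.07361)(0) - (0.75)(-0.000122)]/D = 6.254 V
Power in each resistor, P = (ΔV)²/R:
  P_R1 = (12 - 10.2)²/16 = 0.2027 W
  P_R2 = (10.2 - 0)²/91 = 1.143 W
  P_R3 = (10.2 - 6.254)²/8200 = 0.001898 W
  P_R4 = (0 - 6.254)²/13000 = 0.003009 W
P_total = P_R1 + P_R2 + P_R3 + P_R4 = 1.351 W

Final answer: 1.351 W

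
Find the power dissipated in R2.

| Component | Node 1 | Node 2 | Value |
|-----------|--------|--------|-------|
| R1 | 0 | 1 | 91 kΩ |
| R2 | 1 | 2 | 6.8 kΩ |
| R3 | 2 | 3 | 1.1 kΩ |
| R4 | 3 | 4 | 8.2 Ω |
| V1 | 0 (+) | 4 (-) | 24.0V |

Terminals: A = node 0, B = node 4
Nodal analysis, taking node 4 as the 0 V reference.
Source V1 fixes V_0 = 24 V.
KCL at each unknown node (sum of currents leaving = 0; resistances in Ω):
  Node 1: (V_1 - 24)/91000 + (V_1 - V_2)/6800 = 0
  Node 2: (V_2 - V_1)/6800 + (V_2 - V_3)/1100 = 0
  Node 3: (V_3 - V_2)/1100 + (V_3 - 0)/8.2 = 0
Collecting terms (coefficients in siemens):
  0.000158·V_1 - 0.0001471·V_2 = 0.0002637
  0.001056·V_2 - 0.0001471·V_1 - 0.0009091·V_3 = 0
  0.1229·V_3 - 0.0009091·V_2 = 0
Solving these 3 simultaneous equations (Gaussian elimination) gives:
  V_1 = 1.919 V, V_2 = 0.2689 V, V_3 = 0.00199 V
I_R2 = (V_1 - V_2)/R2 = (1.919 - 0.2689)/6800 = 0.0002426 A
P_R2 = I_R2² × R2 = (0.0002426)² × 6800 = 0.0004004 W

Final answer: 0.0004004 W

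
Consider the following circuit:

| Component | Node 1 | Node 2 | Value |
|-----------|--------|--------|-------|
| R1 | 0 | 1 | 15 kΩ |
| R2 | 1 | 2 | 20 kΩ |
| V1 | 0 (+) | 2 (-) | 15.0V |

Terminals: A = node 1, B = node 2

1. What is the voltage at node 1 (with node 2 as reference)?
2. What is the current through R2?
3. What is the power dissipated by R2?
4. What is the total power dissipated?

Nodal analysis, taking node 2 as the 0 V reference.
Source V1 fixes V_0 = 15 V.
KCL at each unknown node (sum of currents leaving = 0; resistances in Ω):
  Node 1: (V_1 - 15)/15000 + (V_1 - 0)/20000 = 0
Collecting terms: 0.0001167 × V_1 = 0.001  =>  V_1 = 8.571 V
Part 1:
  Read off the nodal solution: V_1 = 8.571 V
Part 2:
  I_R2 = (V_1 - V_2)/R2 = (8.571 - 0)/20000 = 0.0004286 A
  Magnitude: I_R2 = 0.0004286 A
Part 3:
  I_R2 = (V_1 - V_2)/R2 = (8.571 - 0)/20000 = 0.0004286 A
  P_R2 = I_R2² × R2 = (0.0004286)² × 20000 = 0.003673 W
Part 4:
  Power in each resistor, P = (ΔV)²/R:
    P_R1 = (15 - 8.571)²/15000 = 0.002755 W
    P_R2 = (8.571 - 0)²/20000 = 0.003673 W
  P_total = P_R1 + P_R2 = 0.006429 W

Final answers:
1. V_1 = 8.571 V
2. I_R2 = 0.0004286 A
3. P_R2 = 0.003673 W
4. P_total = 0.006429 W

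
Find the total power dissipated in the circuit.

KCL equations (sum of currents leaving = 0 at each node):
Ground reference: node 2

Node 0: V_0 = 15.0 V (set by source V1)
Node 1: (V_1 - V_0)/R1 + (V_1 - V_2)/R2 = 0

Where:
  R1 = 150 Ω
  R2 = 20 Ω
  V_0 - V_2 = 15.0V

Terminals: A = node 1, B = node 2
Nodal analysis, taking node 2 as the 0 V reference.
Source V1 fixes V_0 = 15 V.
KCL at each unknown node (sum of currents leaving = 0; resistances in Ω):
  Node 1: (V_1 - 15)/150 + (V_1 - 0)/20 = 0
Collecting terms: 0.05667 × V_1 = 0.1  =>  V_1 = 1.765 V
Power in each resistor, P = (ΔV)²/R:
  P_R1 = (15 - 1.765)²/150 = 1.168 W
  P_R2 = (1.765 - 0)²/20 = 0.1557 W
P_total = P_R1 + P_R2 = 1.324 W

Final answer: 1.324 W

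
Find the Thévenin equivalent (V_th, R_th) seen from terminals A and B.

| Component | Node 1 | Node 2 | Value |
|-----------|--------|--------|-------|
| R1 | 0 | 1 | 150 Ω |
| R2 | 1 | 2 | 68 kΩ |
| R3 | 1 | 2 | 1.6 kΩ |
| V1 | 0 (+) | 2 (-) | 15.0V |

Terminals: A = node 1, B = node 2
Step 1 — V_th is the open-circuit voltage V_A - V_B (nothing connected across the terminals).
Nodal analysis, taking node 2 as the 0 V reference.
Source V1 fixes V_0 = 15 V.
KCL at each unknown node (sum of currents leaving = 0; resistances in Ω):
  Node 1: (V_1 - 15)/150 + (V_1 - 0)/68000 + (V_1 - 0)/1600 = 0
Collecting terms: 0.007306 × V_1 = 0.1  =>  V_1 = 13.69 V
V_th = V_1 - V_2 = 13.69 - 0 = 13.69 V
Step 2 — R_th: zero the source — replace V1 by a short circuit (node 2 merges into node 0) — and find the resistance seen between A (node 1) and B (node 0).
Reduce the network between node 1 (A) and node 0 (B) by series/parallel combination:
  Rp1 = R1 ‖ R2 ‖ R3 (parallel, all between nodes 0 and 1) = 1/(1/150 + 1/68000 + 1/1600) = 136.9 Ω
R_th = 136.9 Ω

Final answer: V_th = 13.69 V, R_th = 136.9 Ω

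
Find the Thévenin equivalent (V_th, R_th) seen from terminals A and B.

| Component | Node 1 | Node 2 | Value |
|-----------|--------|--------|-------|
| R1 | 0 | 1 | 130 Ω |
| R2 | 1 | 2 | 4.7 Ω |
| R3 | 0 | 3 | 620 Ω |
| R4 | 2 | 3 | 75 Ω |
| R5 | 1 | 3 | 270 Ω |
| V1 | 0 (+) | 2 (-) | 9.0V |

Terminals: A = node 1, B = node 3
Step 1 — V_th is the open-circuit voltage V_A - V_B (nothing connected across the terminals).
Nodal analysis, taking node 2 as the 0 V reference.
Source V1 fixes V_0 = 9 V.
KCL at each unknown node (sum of currents leaving = 0; resistances in Ω):
  Node 1: (V_1 - 9)/130 + (V_1 - 0)/4.7 + (V_1 - V_3)/270 = 0
  Node 3: (V_3 - 9)/620 + (V_3 - 0)/75 + (V_3 - V_1)/270 = 0
Collecting terms (coefficients in siemens):
  0.2242·V_1 - 0.003704·V_3 = 0.06923
  0.01865·V_3 - 0.003704·V_1 = 0.01452
Determinant D = (0.2242)(0.01865) - (-0.003704)(-0.003704) = 0.004167
V_1 = [(0.06923)(0.01865) - (-0.003704)(0.01452)]/D = 0.3228 V
V_3 = [(0.2242)(0.01452) - (0.06923)(-0.003704)]/D = 0.8424 V
V_th = V_1 - V_3 = 0.3228 - 0.8424 = -0.5197 V
Step 2 — R_th: zero the source — replace V1 by a short circuit (node 2 merges into node 0) — and find the resistance seen between A (node 1) and B (node 3).
Reduce the network between node 1 (A) and node 3 (B) by series/parallel combination:
  Rp1 = R1 ‖ R2 (parallel, both between nodes 0 and 1) = 1/(1/130 + 1/4.7) = 4.536 Ω
  Rp2 = R3 ‖ R4 (parallel, both between nodes 0 and 3) = 1/(1/620 + 1/75) = 66.91 Ω
  Rs1 = Rp1 + Rp2 (series, joined only at node 0) = 4.536 + 66.91 = 71.44 Ω
  Rp3 = R5 ‖ Rs1 (parallel, both between nodes 1 and 3) = 1/(1/270 + 1/71.44) = 56.49 Ω
R_th = 56.49 Ω

Final answer: V_th = -0.5197 V, R_th = 56.49 Ω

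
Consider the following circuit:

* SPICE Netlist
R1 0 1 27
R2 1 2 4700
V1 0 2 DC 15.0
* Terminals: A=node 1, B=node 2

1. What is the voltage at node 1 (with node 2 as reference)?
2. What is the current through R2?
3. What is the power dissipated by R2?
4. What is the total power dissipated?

Nodal analysis, taking node 2 as the 0 V reference.
Source V1 fixes V_0 = 15 V.
KCL at each unknown node (sum of currents leaving = 0; resistances in Ω):
  Node 1: (V_1 - 15)/27 + (V_1 - 0)/4700 = 0
Collecting terms: 0.03725 × V_1 = 0.5556  =>  V_1 = 14.91 V
Part 1:
  Read off the nodal solution: V_1 = 14.91 V
Part 2:
  I_R2 = (V_1 - V_2)/R2 = (14.91 - 0)/4700 = 0.003173 A
  Magnitude: I_R2 = 0.003173 A
Part 3:
  I_R2 = (V_1 - V_2)/R2 = (14.91 - 0)/4700 = 0.003173 A
  P_R2 = I_R2² × R2 = (0.003173)² × 4700 = 0.04733 W
Part 4:
  Power in each resistor, P = (ΔV)²/R:
    P_R1 = (15 - 14.91)²/27 = 0.0002719 W
    P_R2 = (14.91 - 0)²/4700 = 0.04733 W
  P_total = P_R1 + P_R2 = 0.0476 W

Final answers:
1. V_1 = 14.91 V
2. I_R2 = 0.003173 A
3. P_R2 = 0.04733 W
4. P_total = 0.0476 W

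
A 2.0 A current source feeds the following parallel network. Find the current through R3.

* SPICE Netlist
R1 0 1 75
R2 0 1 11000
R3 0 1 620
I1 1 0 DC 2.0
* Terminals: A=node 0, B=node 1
All resistors sit directly between nodes 0 and 1, so they are in parallel and share one voltage V; the full source current 2 A splits among them.
1/R_par = 1/75 + 1/11000 + 1/620 = 0.01504 S  =>  R_par = 66.5 Ω
V = I × R_par = 2 × 66.5 = 133 V
I_R3 = V/R3 = 133/620 = 0.2145 A

Final answer: 0.2145 A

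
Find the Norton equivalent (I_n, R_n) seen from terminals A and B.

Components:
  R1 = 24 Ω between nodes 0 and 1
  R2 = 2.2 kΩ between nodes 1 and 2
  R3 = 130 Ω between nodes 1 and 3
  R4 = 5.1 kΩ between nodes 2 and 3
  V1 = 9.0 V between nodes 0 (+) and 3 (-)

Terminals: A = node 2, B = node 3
Find the Thévenin equivalent first; then I_n = V_th/R_th and R_n = R_th.
Step 1 — V_th is the open-circuit voltage V_A - V_B (nothing connected across the terminals).
Nodal analysis, taking node 3 as the 0 V reference.
Source V1 fixes V_0 = 9 V.
KCL at each unknown node (sum of currents leaving = 0; resistances in Ω):
  Node 1: (V_1 - 9)/24 + (V_1 - V_2)/2200 + (V_1 - 0)/130 = 0
  Node 2: (V_2 - V_1)/2200 + (V_2 - 0)/5100 = 0
Collecting terms (coefficients in siemens):
  0.04981·V_1 - 0.0004545·V_2 = 0.375
  0.0006506·V_2 - 0.0004545·V_1 = 0
Determinant D = (0.04981)(0.0006506) - (-0.0004545)(-0.0004545) = 0.0000322
V_1 = [(0.375)(0.0006506) - (-0.0004545)(0)]/D = 7.576 V
V_2 = [(0.04981)(0) - (0.375)(-0.0004545)]/D = 5.293 V
V_th = V_2 - V_3 = 5.293 - 0 = 5.293 V
Step 2 — R_th: zero the source — replace V1 by a short circuit (node 3 merges into node 0) — and find the resistance seen between A (node 2) and B (node 0).
Reduce the network between node 2 (A) and node 0 (B) by series/parallel combination:
  Rp1 = R1 ‖ R3 (parallel, both between nodes 0 and 1) = 1/(1/24 + 1/130) = 20.26 Ω
  Rs1 = R2 + Rp1 (series, joined only at node 1) = 2200 + 20.26 = 2220 Ω
  Rp2 = R4 ‖ Rs1 (parallel, both between nodes 0 and 2) = 1/(1/5100 + 1/2220) = 1547 Ω
R_th = 1.547 kΩ
I_n = V_th/R_th = 5.293/1547 = 0.003422 A, and R_n = R_th = 1.547 kΩ

Final answer: I_n = 0.003422 A, R_n = 1.547 kΩ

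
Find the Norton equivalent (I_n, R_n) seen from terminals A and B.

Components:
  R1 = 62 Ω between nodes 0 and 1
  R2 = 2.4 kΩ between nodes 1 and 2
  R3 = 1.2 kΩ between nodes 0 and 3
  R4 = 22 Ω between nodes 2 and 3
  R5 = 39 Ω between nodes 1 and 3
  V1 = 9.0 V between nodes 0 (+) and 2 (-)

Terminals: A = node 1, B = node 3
Find the Thévenin equivalent first; then I_n = V_th/R_th and R_n = R_th.
Step 1 — V_th is the open-circuit voltage V_A - V_B (nothing connected across the terminals).
Nodal analysis, taking node 2 as the 0 V reference.
Source V1 fixes V_0 = 9 V.
KCL at each unknown node (sum of currents leaving = 0; resistances in Ω):
  Node 1: (V_1 - 9)/62 + (V_1 - 0)/2400 + (V_1 - V_3)/39 = 0
  Node 3: (V_3 - 9)/1200 + (V_3 - 0)/22 + (V_3 - V_1)/39 = 0
Collecting terms (coefficients in siemens):
  0.04219·V_1 - 0.02564·V_3 = 0.1452
  0.07193·V_3 - 0.02564·V_1 = 0.0075
Determinant D = (0.04219)(0.07193) - (-0.02564)(-0.02564) = 0.002377
V_1 = [(0.1452)(0.07193) - (-0.02564)(0.0075)]/D = 4.474 V
V_3 = [(0.04219)(0.0075) - (0.1452)(-0.02564)]/D = 1.699 V
V_th = V_1 - V_3 = 4.474 - 1.699 = 2.775 V
Step 2 — R_th: zero the source — replace V1 by a short circuit (node 2 merges into node 0) — and find the resistance seen between A (node 1) and B (node 3).
Reduce the network between node 1 (A) and node 3 (B) by series/parallel combination:
  Rp1 = R1 ‖ R2 (parallel, both between nodes 0 and 1) = 1/(1/62 + 1/2400) = 60.44 Ω
  Rp2 = R3 ‖ R4 (parallel, both between nodes 0 and 3) = 1/(1/1200 + 1/22) = 21.6 Ω
  Rs1 = Rp1 + Rp2 (series, joined only at node 0) = 60.44 + 21.6 = 82.04 Ω
  Rp3 = R5 ‖ Rs1 (parallel, both between nodes 1 and 3) = 1/(1/39 + 1/82.04) = 26.43 Ω
R_th = 26.43 Ω
I_n = V_th/R_th = 2.775/26.43 = 0.105 A, and R_n = R_th = 26.43 Ω

Final answer: I_n = 0.105 A, R_n = 26.43 Ω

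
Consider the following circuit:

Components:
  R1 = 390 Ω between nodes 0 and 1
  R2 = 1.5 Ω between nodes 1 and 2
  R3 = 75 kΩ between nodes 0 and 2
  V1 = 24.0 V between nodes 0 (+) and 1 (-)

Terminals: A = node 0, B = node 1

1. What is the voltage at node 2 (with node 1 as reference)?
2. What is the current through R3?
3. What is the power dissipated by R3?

Nodal analysis, taking node 1 as the 0 V reference.
Source V1 fixes V_0 = 24 V.
KCL at each unknown node (sum of currents leaving = 0; resistances in Ω):
  Node 2: (V_2 - 0)/1.5 + (V_2 - 24)/75000 = 0
Collecting terms: 0.6667 × V_2 = 0.00032  =>  V_2 = 0.00048 V
Part 1:
  Read off the nodal solution: V_2 = 0.00048 V
Part 2:
  I_R3 = (V_0 - V_2)/R3 = (24 - 0.00048)/75000 = 0.00032 A
  Magnitude: I_R3 = 0.00032 A
Part 3:
  I_R3 = (V_0 - V_2)/R3 = (24 - 0.00048)/75000 = 0.00032 A
  P_R3 = I_R3² × R3 = (0.00032)² × 75000 = 0.00768 W

Final answers:
1. V_2 = 0.00048 V
2. I_R3 = 0.00032 A
3. P_R3 = 0.00768 W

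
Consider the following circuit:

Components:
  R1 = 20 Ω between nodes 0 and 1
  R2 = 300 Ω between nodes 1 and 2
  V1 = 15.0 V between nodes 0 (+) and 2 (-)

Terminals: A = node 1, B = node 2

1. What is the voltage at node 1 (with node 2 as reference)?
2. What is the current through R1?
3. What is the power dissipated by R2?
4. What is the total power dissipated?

Nodal analysis, taking node 2 as the 0 V reference.
Source V1 fixes V_0 = 15 V.
KCL at each unknown node (sum of currents leaving = 0; resistances in Ω):
  Node 1: (V_1 - 15)/20 + (V_1 - 0)/300 = 0
Collecting terms: 0.05333 × V_1 = 0.75  =>  V_1 = 14.06 V
Part 1:
  Read off the nodal solution: V_1 = 14.06 V
Part 2:
  I_R1 = (V_0 - V_1)/R1 = (15 - 14.06)/20 = 0.04688 A
  Magnitude: I_R1 = 0.04688 A
Part 3:
  I_R2 = (V_1 - V_2)/R2 = (14.06 - 0)/300 = 0.04688 A
  P_R2 = I_R2² × R2 = (0.04688)² × 300 = 0.6592 W
Part 4:
  Power in each resistor, P = (ΔV)²/R:
    P_R1 = (15 - 14.06)²/20 = 0.04395 W
    P_R2 = (14.06 - 0)²/300 = 0.6592 W
  P_total = P_R1 + P_R2 = 0.7031 W

Final answers:
1. V_1 = 14.06 V
2. I_R1 = 0.04688 A
3. P_R2 = 0.6592 W
4. P_total = 0.7031 W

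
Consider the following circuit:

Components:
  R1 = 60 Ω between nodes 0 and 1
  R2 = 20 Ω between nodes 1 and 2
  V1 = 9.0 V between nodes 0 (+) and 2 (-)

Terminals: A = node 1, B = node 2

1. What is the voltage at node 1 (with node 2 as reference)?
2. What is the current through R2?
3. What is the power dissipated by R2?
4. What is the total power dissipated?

Nodal analysis, taking node 2 as the 0 V reference.
Source V1 fixes V_0 = 9 V.
KCL at each unknown node (sum of currents leaving = 0; resistances in Ω):
  Node 1: (V_1 - 9)/60 + (V_1 - 0)/20 = 0
Collecting terms: 0.06667 × V_1 = 0.15  =>  V_1 = 2.25 V
Part 1:
  Read off the nodal solution: V_1 = 2.25 V
Part 2:
  I_R2 = (V_1 - V_2)/R2 = (2.25 - 0)/20 = 0.1125 A
  Magnitude: I_R2 = 0.1125 A
Part 3:
  I_R2 = (V_1 - V_2)/R2 = (2.25 - 0)/20 = 0.1125 A
  P_R2 = I_R2² × R2 = (0.1125)² × 20 = 0.2531 W
Part 4:
  Power in each resistor, P = (ΔV)²/R:
    P_R1 = (9 - 2.25)²/60 = 0.7594 W
    P_R2 = (2.25 - 0)²/20 = 0.2531 W
  P_total = P_R1 + P_R2 = 1.012 W

Final answers:
1. V_1 = 2.25 V
2. I_R2 = 0.1125 A
3. P_R2 = 0.2531 W
4. P_total = 1.012 W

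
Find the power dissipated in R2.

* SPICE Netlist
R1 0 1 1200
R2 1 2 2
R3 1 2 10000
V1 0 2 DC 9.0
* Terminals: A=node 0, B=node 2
Nodal analysis, taking node 2 as the 0 V reference.
Source V1 fixes V_0 = 9 V.
KCL at each unknown node (sum of currents leaving = 0; resistances in Ω):
  Node 1: (V_1 - 9)/1200 + (V_1 - 0)/2 + (V_1 - 0)/10000 = 0
Collecting terms: 0.5009 × V_1 = 0.0075  =>  V_1 = 0.01497 V
I_R2 = (V_1 - V_2)/R2 = (0.01497 - 0)/2 = 0.007486 A
P_R2 = I_R2² × R2 = (0.007486)² × 2 = 0.0001121 W

Final answer: 0.0001121 W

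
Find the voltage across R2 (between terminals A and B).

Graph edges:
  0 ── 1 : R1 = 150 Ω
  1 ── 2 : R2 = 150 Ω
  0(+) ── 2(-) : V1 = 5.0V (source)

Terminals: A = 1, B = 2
R1 and R2 are in series across V1 (node 0 → node 1 → node 2), and the output A–B is taken across R2, so this is a voltage divider.
Series current: I = V1/(R1 + R2) = 5/(150 + 150) = 5/300 = 0.01667 A
V_R2 = I × R2 = V1 × R2/(R1 + R2) = 5 × 150/300 = 2.5 V

Final answer: 2.5 V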